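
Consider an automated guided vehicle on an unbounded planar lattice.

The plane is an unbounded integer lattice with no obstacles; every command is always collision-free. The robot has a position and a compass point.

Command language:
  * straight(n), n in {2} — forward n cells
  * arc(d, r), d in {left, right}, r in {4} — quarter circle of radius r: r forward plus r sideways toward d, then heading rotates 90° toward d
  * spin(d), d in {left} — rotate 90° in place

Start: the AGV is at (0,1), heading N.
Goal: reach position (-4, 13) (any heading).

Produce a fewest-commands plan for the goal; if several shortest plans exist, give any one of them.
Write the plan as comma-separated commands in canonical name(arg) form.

t0: at (0,1), heading N
1. arc(left, 4) → at (-4,5), heading W
2. arc(right, 4) → at (-8,9), heading N
3. arc(right, 4) → at (-4,13), heading E
nothing shorter than 3 reaches the goal.

arc(left, 4), arc(right, 4), arc(right, 4)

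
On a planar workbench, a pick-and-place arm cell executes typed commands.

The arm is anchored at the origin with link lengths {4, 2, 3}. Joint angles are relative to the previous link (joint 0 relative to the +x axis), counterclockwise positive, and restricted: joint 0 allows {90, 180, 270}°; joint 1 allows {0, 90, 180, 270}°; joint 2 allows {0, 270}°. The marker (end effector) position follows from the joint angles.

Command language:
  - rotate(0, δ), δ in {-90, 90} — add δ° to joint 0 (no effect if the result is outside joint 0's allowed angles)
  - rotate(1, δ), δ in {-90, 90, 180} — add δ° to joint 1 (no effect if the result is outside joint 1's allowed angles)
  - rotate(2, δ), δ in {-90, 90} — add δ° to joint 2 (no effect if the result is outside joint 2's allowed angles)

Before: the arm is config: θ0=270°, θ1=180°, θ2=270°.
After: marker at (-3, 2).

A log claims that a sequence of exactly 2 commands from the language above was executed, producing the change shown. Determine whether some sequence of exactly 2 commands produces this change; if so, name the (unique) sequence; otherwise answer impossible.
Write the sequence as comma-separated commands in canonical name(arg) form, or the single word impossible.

t0: config: θ0=270°, θ1=180°, θ2=270°
t=1 rotate(0, -90) ⇒ config: θ0=180°, θ1=180°, θ2=270°
t=2 rotate(0, -90) ⇒ config: θ0=90°, θ1=180°, θ2=270°
no other 2-command option fits: unique.

rotate(0, -90), rotate(0, -90)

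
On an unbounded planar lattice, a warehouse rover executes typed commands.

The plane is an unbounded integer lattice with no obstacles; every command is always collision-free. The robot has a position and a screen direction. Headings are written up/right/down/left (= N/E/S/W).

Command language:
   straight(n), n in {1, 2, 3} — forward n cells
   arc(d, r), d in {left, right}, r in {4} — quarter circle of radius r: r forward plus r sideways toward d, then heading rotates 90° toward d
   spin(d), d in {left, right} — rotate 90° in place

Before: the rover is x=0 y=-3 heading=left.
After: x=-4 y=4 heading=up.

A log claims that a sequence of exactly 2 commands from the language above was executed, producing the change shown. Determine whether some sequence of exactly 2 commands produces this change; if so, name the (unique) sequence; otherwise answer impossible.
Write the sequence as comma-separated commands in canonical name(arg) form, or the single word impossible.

key: running straight(3) before arc(right, 4) would end elsewhere — order is forced
initial: x=0 y=-3 heading=left
[1] after arc(right, 4): x=-4 y=1 heading=up
[2] after straight(3): x=-4 y=4 heading=up
all 49 alternatives checked — unique.

arc(right, 4), straight(3)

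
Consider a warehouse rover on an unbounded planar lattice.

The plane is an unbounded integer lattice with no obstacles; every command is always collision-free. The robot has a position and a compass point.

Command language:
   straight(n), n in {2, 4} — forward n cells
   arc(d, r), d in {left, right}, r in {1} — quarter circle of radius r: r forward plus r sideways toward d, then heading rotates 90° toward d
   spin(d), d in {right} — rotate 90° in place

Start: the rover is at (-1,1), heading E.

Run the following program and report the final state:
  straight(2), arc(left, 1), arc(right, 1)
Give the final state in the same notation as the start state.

start: at (-1,1), heading E
1. straight(2) → at (1,1), heading E
2. arc(left, 1) → at (2,2), heading N
3. arc(right, 1) → at (3,3), heading E

at (3,3), heading E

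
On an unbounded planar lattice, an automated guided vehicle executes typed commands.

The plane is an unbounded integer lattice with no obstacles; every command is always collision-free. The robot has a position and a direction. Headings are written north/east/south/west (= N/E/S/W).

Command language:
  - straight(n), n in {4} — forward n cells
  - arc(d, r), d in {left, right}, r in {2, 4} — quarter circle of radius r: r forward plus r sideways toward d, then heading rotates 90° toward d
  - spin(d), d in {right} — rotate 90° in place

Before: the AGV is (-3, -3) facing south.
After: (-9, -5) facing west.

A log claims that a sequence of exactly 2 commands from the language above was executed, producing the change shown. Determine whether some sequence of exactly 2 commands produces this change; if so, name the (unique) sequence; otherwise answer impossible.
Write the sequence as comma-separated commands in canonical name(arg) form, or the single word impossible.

arc(right, 2), straight(4)

key: order matters: swapping arc(right, 2) and straight(4) lands elsewhere
initial: (-3, -3) facing south
[1] after arc(right, 2): (-5, -5) facing west
[2] after straight(4): (-9, -5) facing west
no rival 2-sequence matches.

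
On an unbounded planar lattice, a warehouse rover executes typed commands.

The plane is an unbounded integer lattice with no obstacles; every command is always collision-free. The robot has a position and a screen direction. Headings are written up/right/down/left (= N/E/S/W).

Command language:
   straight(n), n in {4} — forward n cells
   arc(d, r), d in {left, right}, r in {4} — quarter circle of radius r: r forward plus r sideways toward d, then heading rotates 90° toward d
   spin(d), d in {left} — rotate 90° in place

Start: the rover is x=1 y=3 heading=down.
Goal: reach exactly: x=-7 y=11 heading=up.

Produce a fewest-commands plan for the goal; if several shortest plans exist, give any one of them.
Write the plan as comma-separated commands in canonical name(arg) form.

initial: x=1 y=3 heading=down
step 1 (arc(right, 4)): x=-3 y=-1 heading=left
step 2 (arc(right, 4)): x=-7 y=3 heading=up
step 3 (straight(4)): x=-7 y=7 heading=up
step 4 (straight(4)): x=-7 y=11 heading=up
minimal: 4 command(s), checked below 4.

arc(right, 4), arc(right, 4), straight(4), straight(4)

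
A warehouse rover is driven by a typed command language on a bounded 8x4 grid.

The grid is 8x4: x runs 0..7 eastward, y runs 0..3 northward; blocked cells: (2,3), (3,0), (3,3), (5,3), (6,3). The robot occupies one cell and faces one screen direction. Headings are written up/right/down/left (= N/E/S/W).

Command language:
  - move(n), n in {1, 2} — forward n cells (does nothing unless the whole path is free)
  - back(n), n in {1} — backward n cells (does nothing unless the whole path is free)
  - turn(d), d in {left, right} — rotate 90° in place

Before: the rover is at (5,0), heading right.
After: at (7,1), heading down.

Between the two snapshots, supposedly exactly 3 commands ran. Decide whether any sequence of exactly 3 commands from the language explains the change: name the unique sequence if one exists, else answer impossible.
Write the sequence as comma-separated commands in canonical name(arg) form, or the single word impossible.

key: cell and facing (now S) both changed — the 3 commands mix motion and turning
begin: at (5,0), heading right
[1] after move(2): at (7,0), heading right
[2] after turn(right): at (7,0), heading down
[3] after back(1): at (7,1), heading down
no other 3-command option fits: unique.

move(2), turn(right), back(1)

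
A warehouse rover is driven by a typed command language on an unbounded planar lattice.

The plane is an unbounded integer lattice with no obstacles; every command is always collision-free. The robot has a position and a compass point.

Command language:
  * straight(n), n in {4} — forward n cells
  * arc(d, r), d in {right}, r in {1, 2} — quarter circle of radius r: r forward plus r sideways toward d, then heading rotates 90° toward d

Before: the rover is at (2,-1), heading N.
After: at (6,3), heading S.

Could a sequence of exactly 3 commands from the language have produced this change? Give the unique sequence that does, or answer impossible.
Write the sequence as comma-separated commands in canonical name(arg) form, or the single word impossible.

straight(4), arc(right, 2), arc(right, 2)

key: position moved to (6,3) AND the heading swung to S — translation plus rotation needed
initial: at (2,-1), heading N
1. straight(4) → at (2,3), heading N
2. arc(right, 2) → at (4,5), heading E
3. arc(right, 2) → at (6,3), heading S
no other 3-command option fits: unique.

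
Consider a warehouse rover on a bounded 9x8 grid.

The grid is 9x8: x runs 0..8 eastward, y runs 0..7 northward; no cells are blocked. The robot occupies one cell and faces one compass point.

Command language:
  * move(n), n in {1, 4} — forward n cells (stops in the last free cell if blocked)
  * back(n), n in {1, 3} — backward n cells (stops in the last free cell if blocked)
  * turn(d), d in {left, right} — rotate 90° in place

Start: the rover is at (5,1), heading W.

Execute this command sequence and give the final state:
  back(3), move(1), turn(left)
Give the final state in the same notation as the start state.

at (7,1), heading S

start: at (5,1), heading W
1. back(3) → at (8,1), heading W
2. move(1) → at (7,1), heading W
3. turn(left) → at (7,1), heading S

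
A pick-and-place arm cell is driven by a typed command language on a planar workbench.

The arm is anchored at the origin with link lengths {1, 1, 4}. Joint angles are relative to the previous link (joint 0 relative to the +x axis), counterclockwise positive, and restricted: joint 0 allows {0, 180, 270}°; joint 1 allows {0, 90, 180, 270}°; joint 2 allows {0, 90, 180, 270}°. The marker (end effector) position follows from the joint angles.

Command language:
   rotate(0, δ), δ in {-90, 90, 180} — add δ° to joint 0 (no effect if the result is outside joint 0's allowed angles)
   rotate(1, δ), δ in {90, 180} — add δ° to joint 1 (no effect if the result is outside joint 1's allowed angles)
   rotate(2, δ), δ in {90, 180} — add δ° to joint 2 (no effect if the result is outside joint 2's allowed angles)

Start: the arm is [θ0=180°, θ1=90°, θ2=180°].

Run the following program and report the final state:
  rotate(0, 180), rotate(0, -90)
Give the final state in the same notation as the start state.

[θ0=270°, θ1=90°, θ2=180°]

t0: [θ0=180°, θ1=90°, θ2=180°]
[1] after rotate(0, 180): [θ0=0°, θ1=90°, θ2=180°]
[2] after rotate(0, -90): [θ0=270°, θ1=90°, θ2=180°]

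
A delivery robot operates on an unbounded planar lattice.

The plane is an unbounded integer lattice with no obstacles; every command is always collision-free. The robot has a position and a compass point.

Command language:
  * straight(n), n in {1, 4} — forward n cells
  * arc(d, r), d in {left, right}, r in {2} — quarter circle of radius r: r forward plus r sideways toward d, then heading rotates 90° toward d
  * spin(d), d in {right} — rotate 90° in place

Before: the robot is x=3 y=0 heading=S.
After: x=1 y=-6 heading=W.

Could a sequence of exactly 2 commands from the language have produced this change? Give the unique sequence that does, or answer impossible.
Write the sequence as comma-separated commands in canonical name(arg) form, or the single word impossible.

key: order matters: swapping straight(4) and arc(right, 2) lands elsewhere
t0: x=3 y=0 heading=S
[1] after straight(4): x=3 y=-4 heading=S
[2] after arc(right, 2): x=1 y=-6 heading=W
all 25 alternatives checked — unique.

straight(4), arc(right, 2)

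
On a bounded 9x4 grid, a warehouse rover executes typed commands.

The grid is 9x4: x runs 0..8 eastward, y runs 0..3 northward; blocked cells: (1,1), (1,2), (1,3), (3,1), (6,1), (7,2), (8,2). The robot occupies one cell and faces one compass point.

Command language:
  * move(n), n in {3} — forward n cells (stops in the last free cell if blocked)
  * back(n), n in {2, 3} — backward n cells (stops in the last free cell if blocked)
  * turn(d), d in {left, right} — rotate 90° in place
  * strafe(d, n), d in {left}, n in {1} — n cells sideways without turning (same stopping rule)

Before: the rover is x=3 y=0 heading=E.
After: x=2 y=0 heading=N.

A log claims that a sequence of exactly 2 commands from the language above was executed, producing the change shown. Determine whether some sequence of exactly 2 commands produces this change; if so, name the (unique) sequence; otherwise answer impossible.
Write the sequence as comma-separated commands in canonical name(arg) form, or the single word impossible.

key: running strafe(left, 1) before turn(left) would end elsewhere — order is forced
begin: x=3 y=0 heading=E
t=1 turn(left) ⇒ x=3 y=0 heading=N
t=2 strafe(left, 1) ⇒ x=2 y=0 heading=N
no rival 2-sequence matches.

turn(left), strafe(left, 1)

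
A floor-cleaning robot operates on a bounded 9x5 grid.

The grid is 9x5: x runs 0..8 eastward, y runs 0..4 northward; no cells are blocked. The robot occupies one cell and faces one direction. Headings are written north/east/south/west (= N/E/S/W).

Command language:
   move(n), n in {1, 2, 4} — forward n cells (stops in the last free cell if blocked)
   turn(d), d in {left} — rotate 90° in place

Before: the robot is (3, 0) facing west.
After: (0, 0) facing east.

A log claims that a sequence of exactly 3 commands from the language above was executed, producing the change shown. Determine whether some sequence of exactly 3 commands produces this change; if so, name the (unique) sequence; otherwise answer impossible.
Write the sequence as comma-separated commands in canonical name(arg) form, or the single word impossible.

move(4), turn(left), turn(left)

key: position moved to (0,0) AND the heading swung to E — translation plus rotation needed
begin: (3, 0) facing west
[1] after move(4): (0, 0) facing west
[2] after turn(left): (0, 0) facing south
[3] after turn(left): (0, 0) facing east
uniquely the one of 64 3-step routes that fits.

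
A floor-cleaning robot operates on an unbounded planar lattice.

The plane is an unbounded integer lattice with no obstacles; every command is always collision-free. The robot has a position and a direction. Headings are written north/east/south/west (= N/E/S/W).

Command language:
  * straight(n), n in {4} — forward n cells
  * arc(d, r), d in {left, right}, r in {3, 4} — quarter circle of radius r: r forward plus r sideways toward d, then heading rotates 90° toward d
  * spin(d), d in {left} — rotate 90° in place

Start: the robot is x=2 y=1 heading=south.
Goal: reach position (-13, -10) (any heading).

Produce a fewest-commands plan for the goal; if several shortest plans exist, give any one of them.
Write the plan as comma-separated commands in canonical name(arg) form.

begin: x=2 y=1 heading=south
step 1 (arc(right, 3)): x=-1 y=-2 heading=west
step 2 (arc(left, 4)): x=-5 y=-6 heading=south
step 3 (arc(right, 4)): x=-9 y=-10 heading=west
step 4 (straight(4)): x=-13 y=-10 heading=west
nothing shorter than 4 reaches the goal.

arc(right, 3), arc(left, 4), arc(right, 4), straight(4)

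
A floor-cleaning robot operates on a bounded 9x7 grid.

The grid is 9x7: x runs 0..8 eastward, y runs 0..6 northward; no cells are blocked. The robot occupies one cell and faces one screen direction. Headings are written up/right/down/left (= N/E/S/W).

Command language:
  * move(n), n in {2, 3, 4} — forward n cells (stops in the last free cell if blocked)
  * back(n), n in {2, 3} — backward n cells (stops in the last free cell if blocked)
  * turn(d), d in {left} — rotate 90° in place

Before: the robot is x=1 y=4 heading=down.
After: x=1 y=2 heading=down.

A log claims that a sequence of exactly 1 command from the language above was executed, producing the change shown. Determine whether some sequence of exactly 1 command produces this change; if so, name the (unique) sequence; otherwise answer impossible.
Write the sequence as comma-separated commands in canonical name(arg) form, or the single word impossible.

key: heading stays S — the single command does not turn
t0: x=1 y=4 heading=down
[1] after move(2): x=1 y=2 heading=down
no other 1-command option fits: unique.

move(2)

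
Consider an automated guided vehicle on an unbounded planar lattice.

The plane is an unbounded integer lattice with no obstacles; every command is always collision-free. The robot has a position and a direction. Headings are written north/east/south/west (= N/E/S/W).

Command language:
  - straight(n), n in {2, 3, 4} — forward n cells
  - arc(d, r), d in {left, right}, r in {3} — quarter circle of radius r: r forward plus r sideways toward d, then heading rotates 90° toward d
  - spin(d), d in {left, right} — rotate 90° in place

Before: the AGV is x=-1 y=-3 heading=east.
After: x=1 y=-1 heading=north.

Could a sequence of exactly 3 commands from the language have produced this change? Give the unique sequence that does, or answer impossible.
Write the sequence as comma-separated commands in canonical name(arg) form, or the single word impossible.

key: cell and facing (now N) both changed — the 3 commands mix motion and turning
t0: x=-1 y=-3 heading=east
[1] after straight(2): x=1 y=-3 heading=east
[2] after spin(left): x=1 y=-3 heading=north
[3] after straight(2): x=1 y=-1 heading=north
uniquely the one of 343 3-step routes that fits.

straight(2), spin(left), straight(2)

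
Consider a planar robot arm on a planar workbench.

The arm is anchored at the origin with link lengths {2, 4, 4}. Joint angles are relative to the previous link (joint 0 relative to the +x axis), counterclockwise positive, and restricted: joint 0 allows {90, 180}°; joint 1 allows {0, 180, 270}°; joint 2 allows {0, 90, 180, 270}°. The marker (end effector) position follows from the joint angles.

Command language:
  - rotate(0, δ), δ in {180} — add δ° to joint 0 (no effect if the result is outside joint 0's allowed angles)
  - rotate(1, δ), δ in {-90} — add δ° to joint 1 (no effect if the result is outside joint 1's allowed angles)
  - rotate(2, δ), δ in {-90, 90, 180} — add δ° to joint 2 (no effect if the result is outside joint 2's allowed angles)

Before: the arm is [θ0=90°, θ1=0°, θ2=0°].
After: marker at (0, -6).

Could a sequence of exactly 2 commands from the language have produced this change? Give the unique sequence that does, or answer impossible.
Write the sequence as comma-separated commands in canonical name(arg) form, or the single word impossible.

initial: [θ0=90°, θ1=0°, θ2=0°]
[1] after rotate(1, -90): [θ0=90°, θ1=270°, θ2=0°]
[2] after rotate(1, -90): [θ0=90°, θ1=180°, θ2=0°]
all 25 alternatives checked — unique.

rotate(1, -90), rotate(1, -90)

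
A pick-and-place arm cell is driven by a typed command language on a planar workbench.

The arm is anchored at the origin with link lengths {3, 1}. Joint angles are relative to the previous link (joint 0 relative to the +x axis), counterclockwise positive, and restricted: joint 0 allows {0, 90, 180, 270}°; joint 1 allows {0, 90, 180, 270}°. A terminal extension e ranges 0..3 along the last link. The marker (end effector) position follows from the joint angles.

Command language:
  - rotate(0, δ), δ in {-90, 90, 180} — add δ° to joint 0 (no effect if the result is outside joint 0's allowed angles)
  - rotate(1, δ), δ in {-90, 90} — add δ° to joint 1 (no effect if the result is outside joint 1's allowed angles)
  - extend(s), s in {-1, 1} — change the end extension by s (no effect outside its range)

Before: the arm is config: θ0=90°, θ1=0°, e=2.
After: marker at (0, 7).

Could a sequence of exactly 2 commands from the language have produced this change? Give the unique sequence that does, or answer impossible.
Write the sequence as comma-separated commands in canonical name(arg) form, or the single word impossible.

extend(1), extend(1)

begin: config: θ0=90°, θ1=0°, e=2
step 1 (extend(1)): config: θ0=90°, θ1=0°, e=3
step 2 (extend(1)): config: θ0=90°, θ1=0°, e=3
no other 2-command option fits: unique.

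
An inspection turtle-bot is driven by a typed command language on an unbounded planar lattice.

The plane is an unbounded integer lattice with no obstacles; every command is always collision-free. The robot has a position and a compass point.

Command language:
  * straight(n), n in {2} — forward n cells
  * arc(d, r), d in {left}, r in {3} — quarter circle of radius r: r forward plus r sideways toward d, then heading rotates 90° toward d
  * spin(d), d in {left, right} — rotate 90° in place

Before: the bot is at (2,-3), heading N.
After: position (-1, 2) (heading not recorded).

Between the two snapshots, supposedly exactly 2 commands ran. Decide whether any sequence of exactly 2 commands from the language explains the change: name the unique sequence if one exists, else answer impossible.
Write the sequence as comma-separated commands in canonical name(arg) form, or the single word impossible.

straight(2), arc(left, 3)

key: running arc(left, 3) before straight(2) would end elsewhere — order is forced
t0: at (2,-3), heading N
step 1 (straight(2)): at (2,-1), heading N
step 2 (arc(left, 3)): at (-1,2), heading W
all 16 alternatives checked — unique.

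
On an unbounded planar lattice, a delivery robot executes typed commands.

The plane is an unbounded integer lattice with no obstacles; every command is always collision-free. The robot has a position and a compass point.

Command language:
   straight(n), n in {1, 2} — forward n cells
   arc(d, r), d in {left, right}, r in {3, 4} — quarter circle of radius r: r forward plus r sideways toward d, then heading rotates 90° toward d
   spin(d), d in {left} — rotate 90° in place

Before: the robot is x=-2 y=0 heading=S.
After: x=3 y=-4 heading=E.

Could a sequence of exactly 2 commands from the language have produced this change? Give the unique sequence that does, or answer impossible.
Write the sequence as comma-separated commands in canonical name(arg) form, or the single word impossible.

key: running straight(1) before arc(left, 4) would end elsewhere — order is forced
t0: x=-2 y=0 heading=S
t=1 arc(left, 4) ⇒ x=2 y=-4 heading=E
t=2 straight(1) ⇒ x=3 y=-4 heading=E
no rival 2-sequence matches.

arc(left, 4), straight(1)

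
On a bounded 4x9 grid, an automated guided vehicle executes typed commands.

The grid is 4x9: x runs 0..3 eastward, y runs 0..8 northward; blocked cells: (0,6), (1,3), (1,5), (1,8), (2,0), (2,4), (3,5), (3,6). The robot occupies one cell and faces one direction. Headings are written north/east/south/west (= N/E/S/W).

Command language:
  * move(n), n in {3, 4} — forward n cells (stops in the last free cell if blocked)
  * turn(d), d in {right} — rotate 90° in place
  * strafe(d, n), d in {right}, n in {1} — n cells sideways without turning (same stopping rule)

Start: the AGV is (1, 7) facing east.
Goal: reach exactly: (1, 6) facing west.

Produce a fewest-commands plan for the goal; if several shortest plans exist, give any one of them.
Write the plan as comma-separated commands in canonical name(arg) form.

strafe(right, 1), turn(right), turn(right)

start: (1, 7) facing east
step 1 (strafe(right, 1)): (1, 6) facing east
step 2 (turn(right)): (1, 6) facing south
step 3 (turn(right)): (1, 6) facing west
no 2-step plan works, so 3 is optimal.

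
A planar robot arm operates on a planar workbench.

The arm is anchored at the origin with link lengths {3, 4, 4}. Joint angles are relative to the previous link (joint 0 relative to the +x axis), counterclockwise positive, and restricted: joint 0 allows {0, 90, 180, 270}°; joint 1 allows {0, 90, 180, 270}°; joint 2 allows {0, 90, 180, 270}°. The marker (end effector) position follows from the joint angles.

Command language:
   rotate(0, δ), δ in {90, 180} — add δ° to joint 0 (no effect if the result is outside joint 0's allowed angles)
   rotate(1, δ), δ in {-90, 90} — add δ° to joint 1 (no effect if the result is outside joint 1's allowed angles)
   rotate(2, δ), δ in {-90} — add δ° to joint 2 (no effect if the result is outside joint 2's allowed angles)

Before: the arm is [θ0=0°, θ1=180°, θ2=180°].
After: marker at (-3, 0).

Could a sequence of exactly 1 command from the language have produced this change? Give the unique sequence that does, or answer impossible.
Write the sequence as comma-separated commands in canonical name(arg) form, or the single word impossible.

rotate(0, 180)

from: [θ0=0°, θ1=180°, θ2=180°]
t=1 rotate(0, 180) ⇒ [θ0=180°, θ1=180°, θ2=180°]
no rival 1-sequence matches.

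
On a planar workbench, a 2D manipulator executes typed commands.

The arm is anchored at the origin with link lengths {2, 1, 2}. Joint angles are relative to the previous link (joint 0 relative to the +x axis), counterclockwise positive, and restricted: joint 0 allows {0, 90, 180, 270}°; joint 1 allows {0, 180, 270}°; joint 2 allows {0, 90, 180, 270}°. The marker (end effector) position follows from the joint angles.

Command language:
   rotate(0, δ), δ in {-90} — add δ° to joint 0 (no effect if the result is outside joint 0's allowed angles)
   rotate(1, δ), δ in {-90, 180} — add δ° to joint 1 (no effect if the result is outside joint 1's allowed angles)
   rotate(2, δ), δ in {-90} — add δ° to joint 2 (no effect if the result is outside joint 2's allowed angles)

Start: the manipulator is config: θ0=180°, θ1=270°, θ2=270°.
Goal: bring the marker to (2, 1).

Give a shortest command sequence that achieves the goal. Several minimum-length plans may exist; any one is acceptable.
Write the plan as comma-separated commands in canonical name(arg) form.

rotate(0, -90), rotate(0, -90), rotate(2, -90)

start: config: θ0=180°, θ1=270°, θ2=270°
[1] after rotate(0, -90): config: θ0=90°, θ1=270°, θ2=270°
[2] after rotate(0, -90): config: θ0=0°, θ1=270°, θ2=270°
[3] after rotate(2, -90): config: θ0=0°, θ1=270°, θ2=180°
no 2-step plan works, so 3 is optimal.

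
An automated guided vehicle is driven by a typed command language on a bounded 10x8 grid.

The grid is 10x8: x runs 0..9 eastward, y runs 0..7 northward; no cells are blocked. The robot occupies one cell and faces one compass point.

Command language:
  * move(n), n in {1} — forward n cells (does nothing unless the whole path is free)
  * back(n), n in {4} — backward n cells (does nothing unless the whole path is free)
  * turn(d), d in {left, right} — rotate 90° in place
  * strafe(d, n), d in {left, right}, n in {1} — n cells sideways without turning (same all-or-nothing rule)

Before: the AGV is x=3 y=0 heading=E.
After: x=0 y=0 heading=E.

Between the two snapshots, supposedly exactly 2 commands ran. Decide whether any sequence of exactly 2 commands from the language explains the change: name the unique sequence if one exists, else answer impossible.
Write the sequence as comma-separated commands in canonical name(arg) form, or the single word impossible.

move(1), back(4)

key: running back(4) before move(1) would end elsewhere — order is forced
begin: x=3 y=0 heading=E
1. move(1) → x=4 y=0 heading=E
2. back(4) → x=0 y=0 heading=E
all 36 alternatives checked — unique.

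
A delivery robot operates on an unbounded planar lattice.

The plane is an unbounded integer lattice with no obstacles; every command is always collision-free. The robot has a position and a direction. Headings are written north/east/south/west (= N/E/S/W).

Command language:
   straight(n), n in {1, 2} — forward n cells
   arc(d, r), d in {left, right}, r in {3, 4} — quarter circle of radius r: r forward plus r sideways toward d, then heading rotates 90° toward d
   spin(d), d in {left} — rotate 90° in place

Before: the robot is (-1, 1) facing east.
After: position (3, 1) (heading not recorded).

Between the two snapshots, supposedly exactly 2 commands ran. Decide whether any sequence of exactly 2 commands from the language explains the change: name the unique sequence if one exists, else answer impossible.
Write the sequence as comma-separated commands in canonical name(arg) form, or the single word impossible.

initial: (-1, 1) facing east
step 1 (straight(2)): (1, 1) facing east
step 2 (straight(2)): (3, 1) facing east
no rival 2-sequence matches.

straight(2), straight(2)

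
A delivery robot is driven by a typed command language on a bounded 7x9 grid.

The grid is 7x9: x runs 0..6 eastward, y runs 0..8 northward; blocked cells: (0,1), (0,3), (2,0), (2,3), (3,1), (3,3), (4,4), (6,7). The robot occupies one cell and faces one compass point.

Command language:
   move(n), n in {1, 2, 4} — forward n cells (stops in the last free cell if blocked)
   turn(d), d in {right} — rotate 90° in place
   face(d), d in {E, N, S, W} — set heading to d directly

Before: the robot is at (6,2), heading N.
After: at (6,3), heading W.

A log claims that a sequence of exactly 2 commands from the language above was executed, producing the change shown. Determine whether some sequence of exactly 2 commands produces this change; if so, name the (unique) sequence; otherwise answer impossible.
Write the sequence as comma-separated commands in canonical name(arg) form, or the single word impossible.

move(1), face(W)

key: cell and facing (now W) both changed — the 2 commands mix motion and turning
from: at (6,2), heading N
1. move(1) → at (6,3), heading N
2. face(W) → at (6,3), heading W
no other 2-command option fits: unique.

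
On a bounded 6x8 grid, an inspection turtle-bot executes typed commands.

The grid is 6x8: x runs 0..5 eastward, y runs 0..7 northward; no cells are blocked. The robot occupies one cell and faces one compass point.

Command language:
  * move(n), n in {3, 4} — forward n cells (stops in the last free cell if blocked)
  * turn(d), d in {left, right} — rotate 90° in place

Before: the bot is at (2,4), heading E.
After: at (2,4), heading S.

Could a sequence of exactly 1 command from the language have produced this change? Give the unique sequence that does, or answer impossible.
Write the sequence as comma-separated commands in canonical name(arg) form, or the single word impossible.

turn(right)

key: (2,4) unchanged — the single command moves nothing
from: at (2,4), heading E
t=1 turn(right) ⇒ at (2,4), heading S
uniquely the one of 4 1-step routes that fits.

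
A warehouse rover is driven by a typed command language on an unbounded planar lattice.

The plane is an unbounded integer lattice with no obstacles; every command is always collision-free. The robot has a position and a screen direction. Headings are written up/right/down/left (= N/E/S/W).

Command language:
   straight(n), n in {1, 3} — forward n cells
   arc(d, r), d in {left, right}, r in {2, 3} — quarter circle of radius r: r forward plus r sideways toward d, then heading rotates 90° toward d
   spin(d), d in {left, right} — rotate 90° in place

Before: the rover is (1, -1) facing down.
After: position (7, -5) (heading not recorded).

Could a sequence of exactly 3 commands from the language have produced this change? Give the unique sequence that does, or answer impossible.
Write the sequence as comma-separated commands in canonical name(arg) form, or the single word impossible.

straight(1), arc(left, 3), straight(3)

key: order matters: swapping straight(1) and straight(3) lands elsewhere
begin: (1, -1) facing down
1. straight(1) → (1, -2) facing down
2. arc(left, 3) → (4, -5) facing right
3. straight(3) → (7, -5) facing right
no rival 3-sequence matches.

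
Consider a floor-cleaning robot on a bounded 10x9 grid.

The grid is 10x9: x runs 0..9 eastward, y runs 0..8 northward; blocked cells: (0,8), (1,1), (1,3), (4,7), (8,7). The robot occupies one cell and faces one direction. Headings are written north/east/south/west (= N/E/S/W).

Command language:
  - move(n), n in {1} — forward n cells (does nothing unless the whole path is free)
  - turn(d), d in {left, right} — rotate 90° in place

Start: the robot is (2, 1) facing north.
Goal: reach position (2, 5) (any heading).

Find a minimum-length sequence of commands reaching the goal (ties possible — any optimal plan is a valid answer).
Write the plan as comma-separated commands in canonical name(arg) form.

move(1), move(1), move(1), move(1)

from: (2, 1) facing north
step 1 (move(1)): (2, 2) facing north
step 2 (move(1)): (2, 3) facing north
step 3 (move(1)): (2, 4) facing north
step 4 (move(1)): (2, 5) facing north
minimal: 4 command(s), checked below 4.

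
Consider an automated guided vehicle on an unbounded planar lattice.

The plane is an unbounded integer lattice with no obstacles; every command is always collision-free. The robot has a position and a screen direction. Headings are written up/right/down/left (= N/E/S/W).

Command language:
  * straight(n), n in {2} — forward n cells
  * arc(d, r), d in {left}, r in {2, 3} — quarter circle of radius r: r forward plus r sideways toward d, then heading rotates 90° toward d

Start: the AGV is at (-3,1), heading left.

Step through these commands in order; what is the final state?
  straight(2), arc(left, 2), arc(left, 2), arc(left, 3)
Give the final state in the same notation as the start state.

from: at (-3,1), heading left
1. straight(2) → at (-5,1), heading left
2. arc(left, 2) → at (-7,-1), heading down
3. arc(left, 2) → at (-5,-3), heading right
4. arc(left, 3) → at (-2,0), heading up

at (-2,0), heading up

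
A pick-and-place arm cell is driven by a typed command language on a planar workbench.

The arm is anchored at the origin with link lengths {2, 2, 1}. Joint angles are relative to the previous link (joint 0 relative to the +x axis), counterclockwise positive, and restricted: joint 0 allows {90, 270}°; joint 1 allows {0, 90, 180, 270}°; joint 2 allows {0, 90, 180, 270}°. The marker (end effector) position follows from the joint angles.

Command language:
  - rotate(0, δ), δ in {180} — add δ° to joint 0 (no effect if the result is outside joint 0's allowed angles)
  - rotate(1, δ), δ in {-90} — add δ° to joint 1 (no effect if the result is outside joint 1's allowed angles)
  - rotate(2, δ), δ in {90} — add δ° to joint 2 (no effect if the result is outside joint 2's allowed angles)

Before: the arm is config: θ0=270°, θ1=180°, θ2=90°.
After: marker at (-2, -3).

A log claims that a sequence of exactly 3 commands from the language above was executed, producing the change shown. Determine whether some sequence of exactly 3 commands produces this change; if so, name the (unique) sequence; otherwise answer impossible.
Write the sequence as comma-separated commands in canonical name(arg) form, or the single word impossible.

t0: config: θ0=270°, θ1=180°, θ2=90°
step 1 (rotate(1, -90)): config: θ0=270°, θ1=90°, θ2=90°
step 2 (rotate(1, -90)): config: θ0=270°, θ1=0°, θ2=90°
step 3 (rotate(1, -90)): config: θ0=270°, θ1=270°, θ2=90°
all 27 alternatives checked — unique.

rotate(1, -90), rotate(1, -90), rotate(1, -90)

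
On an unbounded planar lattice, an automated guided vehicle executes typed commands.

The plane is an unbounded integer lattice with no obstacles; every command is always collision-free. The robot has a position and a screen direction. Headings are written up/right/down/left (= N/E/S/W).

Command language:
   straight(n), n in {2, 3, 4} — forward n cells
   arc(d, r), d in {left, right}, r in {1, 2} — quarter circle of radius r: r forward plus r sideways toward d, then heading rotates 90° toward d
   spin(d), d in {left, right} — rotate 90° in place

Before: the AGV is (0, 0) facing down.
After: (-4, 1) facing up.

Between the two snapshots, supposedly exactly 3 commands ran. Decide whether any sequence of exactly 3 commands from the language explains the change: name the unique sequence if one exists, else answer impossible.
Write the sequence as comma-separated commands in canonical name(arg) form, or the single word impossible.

spin(right), straight(3), arc(right, 1)

key: order matters: swapping spin(right) and arc(right, 1) lands elsewhere
start: (0, 0) facing down
[1] after spin(right): (0, 0) facing left
[2] after straight(3): (-3, 0) facing left
[3] after arc(right, 1): (-4, 1) facing up
no other 3-command option fits: unique.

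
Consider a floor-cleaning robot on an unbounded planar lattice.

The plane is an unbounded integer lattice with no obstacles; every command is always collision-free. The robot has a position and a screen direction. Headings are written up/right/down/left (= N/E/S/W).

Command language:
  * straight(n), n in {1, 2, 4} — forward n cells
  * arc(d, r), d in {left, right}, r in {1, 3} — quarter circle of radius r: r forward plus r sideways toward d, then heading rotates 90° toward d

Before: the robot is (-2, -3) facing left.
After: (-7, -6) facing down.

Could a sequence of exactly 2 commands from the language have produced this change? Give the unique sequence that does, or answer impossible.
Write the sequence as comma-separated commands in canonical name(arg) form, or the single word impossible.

straight(2), arc(left, 3)

key: cell and facing (now S) both changed — the 2 commands mix motion and turning
initial: (-2, -3) facing left
t=1 straight(2) ⇒ (-4, -3) facing left
t=2 arc(left, 3) ⇒ (-7, -6) facing down
all 49 alternatives checked — unique.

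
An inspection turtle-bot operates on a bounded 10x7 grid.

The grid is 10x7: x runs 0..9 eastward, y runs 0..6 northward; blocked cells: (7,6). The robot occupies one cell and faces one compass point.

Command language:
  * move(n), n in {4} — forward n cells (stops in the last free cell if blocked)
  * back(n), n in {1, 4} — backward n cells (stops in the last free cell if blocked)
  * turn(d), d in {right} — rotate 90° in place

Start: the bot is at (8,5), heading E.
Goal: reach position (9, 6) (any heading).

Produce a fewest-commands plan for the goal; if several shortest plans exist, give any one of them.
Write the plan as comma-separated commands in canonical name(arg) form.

initial: at (8,5), heading E
step 1 (move(4)): at (9,5), heading E
step 2 (turn(right)): at (9,5), heading S
step 3 (back(4)): at (9,6), heading S
shorter routes all fall short; 3 is best.

move(4), turn(right), back(4)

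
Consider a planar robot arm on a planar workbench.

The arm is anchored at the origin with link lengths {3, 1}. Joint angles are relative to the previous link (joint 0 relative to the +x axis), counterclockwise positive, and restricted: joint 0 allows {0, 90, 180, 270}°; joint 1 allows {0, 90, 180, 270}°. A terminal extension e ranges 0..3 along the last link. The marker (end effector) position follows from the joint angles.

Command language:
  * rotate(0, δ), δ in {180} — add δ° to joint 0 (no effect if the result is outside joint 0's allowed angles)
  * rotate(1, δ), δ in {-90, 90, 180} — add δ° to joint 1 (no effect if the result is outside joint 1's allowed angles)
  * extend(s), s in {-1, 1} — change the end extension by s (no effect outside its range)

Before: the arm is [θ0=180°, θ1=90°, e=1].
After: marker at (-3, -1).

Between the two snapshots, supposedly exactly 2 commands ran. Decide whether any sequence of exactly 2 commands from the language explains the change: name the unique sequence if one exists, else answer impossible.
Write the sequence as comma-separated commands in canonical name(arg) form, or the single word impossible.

begin: [θ0=180°, θ1=90°, e=1]
1. extend(-1) → [θ0=180°, θ1=90°, e=0]
2. extend(-1) → [θ0=180°, θ1=90°, e=0]
no other 2-command option fits: unique.

extend(-1), extend(-1)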